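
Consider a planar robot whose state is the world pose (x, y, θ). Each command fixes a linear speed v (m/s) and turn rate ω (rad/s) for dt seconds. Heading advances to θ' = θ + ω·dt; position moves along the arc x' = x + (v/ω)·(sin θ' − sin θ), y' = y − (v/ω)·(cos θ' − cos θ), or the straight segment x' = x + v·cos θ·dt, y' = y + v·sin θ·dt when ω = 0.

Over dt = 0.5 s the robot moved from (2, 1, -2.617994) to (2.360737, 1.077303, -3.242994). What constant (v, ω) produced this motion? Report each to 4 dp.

v = -0.7500, ω = -1.2500

Δθ = -3.242994 − -2.617994 = -0.625000
ω = Δθ/dt = -0.625000/0.5 = -1.2500
R = Δx/(sin θ' − sin θ) = 0.6000
v = R·ω = 0.6000·-1.2500 = -0.7500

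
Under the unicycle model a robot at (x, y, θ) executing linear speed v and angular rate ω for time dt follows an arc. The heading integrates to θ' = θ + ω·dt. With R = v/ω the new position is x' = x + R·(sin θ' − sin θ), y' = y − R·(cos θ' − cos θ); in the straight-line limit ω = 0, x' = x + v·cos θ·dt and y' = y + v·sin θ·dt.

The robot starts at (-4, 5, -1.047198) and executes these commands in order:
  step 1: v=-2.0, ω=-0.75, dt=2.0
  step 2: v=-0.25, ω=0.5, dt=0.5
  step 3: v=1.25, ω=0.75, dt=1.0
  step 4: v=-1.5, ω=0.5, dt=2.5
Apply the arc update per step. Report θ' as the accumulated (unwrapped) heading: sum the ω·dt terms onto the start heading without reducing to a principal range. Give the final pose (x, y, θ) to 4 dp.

step 1: θ'=-2.5472 (R=2.6667) → pose (-3.1840, 8.5426, -2.5472)
step 2: θ'=-2.2972 (R=-0.5000) → pose (-3.0902, 8.6248, -2.2972)
step 3: θ'=-1.5472 (R=1.6667) → pose (-3.5104, 7.4785, -1.5472)
step 4: θ'=-0.2972 (R=-3.0000) → pose (-5.6311, 10.2762, -0.2972)

(-5.6311, 10.2762, -0.2972)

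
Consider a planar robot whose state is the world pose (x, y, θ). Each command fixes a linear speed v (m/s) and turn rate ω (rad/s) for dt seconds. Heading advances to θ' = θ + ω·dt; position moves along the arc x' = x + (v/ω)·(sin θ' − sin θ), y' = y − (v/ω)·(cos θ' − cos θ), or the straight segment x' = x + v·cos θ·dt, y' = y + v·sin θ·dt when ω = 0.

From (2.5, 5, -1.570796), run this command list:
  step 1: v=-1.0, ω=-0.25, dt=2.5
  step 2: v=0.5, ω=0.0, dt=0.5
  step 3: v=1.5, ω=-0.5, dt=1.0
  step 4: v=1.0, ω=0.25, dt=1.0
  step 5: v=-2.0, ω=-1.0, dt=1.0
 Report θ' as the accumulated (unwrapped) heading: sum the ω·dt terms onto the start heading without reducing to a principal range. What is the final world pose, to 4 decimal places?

(3.0123, 6.0203, -3.4458)

step 1: θ'=-2.1958 (R=4.0000) → pose (3.2561, 7.3404, -2.1958)
step 2: θ'=-2.1958 (straight) → pose (3.1099, 7.1376, -2.1958)
step 3: θ'=-2.6958 (R=-3.0000) → pose (1.9705, 6.1861, -2.6958)
step 4: θ'=-2.4458 (R=4.0000) → pose (1.1312, 5.6472, -2.4458)
step 5: θ'=-3.4458 (R=2.0000) → pose (3.0123, 6.0203, -3.4458)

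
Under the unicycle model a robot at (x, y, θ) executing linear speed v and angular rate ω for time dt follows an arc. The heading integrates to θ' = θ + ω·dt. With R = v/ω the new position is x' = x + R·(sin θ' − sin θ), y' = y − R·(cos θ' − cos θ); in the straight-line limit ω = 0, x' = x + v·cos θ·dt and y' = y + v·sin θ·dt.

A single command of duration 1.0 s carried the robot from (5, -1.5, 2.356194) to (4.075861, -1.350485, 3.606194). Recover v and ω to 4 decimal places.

Δθ = 3.606194 − 2.356194 = 1.250000
ω = Δθ/dt = 1.250000/1.0 = 1.2500
R = Δx/(sin θ' − sin θ) = 0.8000
v = R·ω = 0.8000·1.2500 = 1.0000

v = 1.0000, ω = 1.2500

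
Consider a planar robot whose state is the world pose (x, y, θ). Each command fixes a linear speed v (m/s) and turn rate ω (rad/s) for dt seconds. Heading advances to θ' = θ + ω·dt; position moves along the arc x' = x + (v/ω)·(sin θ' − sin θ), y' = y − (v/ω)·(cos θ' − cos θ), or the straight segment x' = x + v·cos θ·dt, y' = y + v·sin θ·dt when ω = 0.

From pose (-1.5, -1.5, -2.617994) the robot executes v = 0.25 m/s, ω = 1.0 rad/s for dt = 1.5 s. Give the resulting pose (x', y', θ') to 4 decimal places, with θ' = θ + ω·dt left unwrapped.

(-1.5998, -1.8259, -1.1180)

θ' = -2.6180 + 1.0·1.5 = -1.1180
R = v/ω = 0.25/1.0 = 0.2500
x' = -1.5 + 0.2500·(sin -1.1180 − sin -2.6180) = -1.5998
y' = -1.5 − 0.2500·(cos -1.1180 − cos -2.6180) = -1.8259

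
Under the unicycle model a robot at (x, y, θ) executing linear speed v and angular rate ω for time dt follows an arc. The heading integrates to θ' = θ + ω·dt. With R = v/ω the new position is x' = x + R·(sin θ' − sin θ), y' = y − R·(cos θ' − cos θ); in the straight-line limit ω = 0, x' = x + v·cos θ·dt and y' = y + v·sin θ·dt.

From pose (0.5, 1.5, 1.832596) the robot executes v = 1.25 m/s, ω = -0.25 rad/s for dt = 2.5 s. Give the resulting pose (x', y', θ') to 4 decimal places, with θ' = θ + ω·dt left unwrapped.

θ' = 1.8326 + -0.25·2.5 = 1.2076
R = v/ω = 1.25/-0.25 = -5.0000
x' = 0.5 + -5.0000·(sin 1.2076 − sin 1.8326) = 0.6558
y' = 1.5 − -5.0000·(cos 1.2076 − cos 1.8326) = 4.5704

(0.6558, 4.5704, 1.2076)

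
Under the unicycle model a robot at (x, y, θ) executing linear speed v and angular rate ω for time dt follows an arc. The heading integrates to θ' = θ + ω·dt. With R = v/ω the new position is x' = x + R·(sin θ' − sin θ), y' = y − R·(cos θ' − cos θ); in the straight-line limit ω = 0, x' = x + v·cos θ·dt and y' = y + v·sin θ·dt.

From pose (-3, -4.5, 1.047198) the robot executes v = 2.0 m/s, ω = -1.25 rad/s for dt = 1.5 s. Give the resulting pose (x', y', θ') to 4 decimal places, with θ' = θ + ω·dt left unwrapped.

(-0.4360, -4.2176, -0.8278)

θ' = 1.0472 + -1.25·1.5 = -0.8278
R = v/ω = 2.0/-1.25 = -1.6000
x' = -3 + -1.6000·(sin -0.8278 − sin 1.0472) = -0.4360
y' = -4.5 − -1.6000·(cos -0.8278 − cos 1.0472) = -4.2176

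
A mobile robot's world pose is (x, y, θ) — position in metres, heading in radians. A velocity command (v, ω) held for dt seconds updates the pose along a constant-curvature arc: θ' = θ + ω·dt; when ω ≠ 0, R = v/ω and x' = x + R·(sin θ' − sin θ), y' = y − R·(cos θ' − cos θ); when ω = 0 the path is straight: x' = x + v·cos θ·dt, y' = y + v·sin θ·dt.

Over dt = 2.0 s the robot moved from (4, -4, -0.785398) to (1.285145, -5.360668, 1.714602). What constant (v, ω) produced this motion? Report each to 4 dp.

v = -2.0000, ω = 1.2500

Δθ = 1.714602 − -0.785398 = 2.500000
ω = Δθ/dt = 2.500000/2.0 = 1.2500
R = Δx/(sin θ' − sin θ) = -1.6000
v = R·ω = -1.6000·1.2500 = -2.0000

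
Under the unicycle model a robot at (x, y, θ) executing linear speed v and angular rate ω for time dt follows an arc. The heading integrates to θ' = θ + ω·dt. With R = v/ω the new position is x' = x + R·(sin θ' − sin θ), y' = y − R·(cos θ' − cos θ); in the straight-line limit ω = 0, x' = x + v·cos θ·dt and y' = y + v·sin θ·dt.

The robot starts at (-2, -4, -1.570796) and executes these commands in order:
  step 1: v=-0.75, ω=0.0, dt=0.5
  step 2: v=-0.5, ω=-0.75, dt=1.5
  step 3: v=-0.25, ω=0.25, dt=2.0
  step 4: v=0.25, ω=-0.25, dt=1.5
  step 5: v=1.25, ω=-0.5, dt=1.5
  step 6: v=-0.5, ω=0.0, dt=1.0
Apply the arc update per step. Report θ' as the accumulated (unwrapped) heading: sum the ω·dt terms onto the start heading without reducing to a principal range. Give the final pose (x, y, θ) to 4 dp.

step 1: θ'=-1.5708 (straight) → pose (-2.0000, -3.6250, -1.5708)
step 2: θ'=-2.6958 (R=0.6667) → pose (-1.6208, -3.0235, -2.6958)
step 3: θ'=-2.1958 (R=-1.0000) → pose (-1.2410, -2.7063, -2.1958)
step 4: θ'=-2.5708 (R=-1.0000) → pose (-1.5117, -2.9627, -2.5708)
step 5: θ'=-3.3208 (R=-2.5000) → pose (-3.3080, -3.3190, -3.3208)
step 6: θ'=-3.3208 (straight) → pose (-2.8160, -3.4081, -3.3208)

(-2.8160, -3.4081, -3.3208)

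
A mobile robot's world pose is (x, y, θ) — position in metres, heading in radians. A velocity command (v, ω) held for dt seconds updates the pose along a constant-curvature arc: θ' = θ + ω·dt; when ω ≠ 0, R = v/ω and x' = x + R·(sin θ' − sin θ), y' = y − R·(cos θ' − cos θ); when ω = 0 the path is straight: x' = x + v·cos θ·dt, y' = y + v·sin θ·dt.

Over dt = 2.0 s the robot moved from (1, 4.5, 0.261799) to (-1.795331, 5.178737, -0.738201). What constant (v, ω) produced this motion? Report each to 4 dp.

Δθ = -0.738201 − 0.261799 = -1.000000
ω = Δθ/dt = -1.000000/2.0 = -0.5000
R = Δx/(sin θ' − sin θ) = 3.0000
v = R·ω = 3.0000·-0.5000 = -1.5000

v = -1.5000, ω = -0.5000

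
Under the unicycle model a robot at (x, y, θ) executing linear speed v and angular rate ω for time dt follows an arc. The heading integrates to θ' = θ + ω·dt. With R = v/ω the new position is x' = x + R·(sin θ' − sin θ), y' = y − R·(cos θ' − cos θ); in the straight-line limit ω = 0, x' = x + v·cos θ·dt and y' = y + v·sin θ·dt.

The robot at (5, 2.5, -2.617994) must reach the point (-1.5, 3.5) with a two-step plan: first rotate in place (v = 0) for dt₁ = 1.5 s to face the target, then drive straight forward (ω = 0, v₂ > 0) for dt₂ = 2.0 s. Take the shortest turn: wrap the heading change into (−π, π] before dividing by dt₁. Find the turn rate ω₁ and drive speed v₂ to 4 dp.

heading to target = atan2(3.5−2.5, -1.5−5) = 2.9889
Δθ = wrap(2.9889 − -2.6180) = -0.6762; ω₁ = Δθ/dt₁ = -0.4508
distance = √((-1.5−5)² + (3.5−2.5)²) = 6.5765; v₂ = distance/dt₂ = 3.2882

ω₁ = -0.4508, v₂ = 3.2882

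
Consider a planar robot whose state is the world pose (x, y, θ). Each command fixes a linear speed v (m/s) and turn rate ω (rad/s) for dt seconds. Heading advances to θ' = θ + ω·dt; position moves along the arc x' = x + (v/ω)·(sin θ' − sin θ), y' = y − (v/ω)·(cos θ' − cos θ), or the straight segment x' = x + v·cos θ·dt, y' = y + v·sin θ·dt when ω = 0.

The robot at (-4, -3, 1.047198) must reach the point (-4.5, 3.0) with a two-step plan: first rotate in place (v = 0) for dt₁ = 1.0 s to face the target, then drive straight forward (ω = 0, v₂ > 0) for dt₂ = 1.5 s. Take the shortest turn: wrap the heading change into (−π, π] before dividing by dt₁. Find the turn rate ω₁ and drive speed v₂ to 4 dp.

ω₁ = 0.6067, v₂ = 4.0139

heading to target = atan2(3−-3, -4.5−-4) = 1.6539
Δθ = wrap(1.6539 − 1.0472) = 0.6067; ω₁ = Δθ/dt₁ = 0.6067
distance = √((-4.5−-4)² + (3−-3)²) = 6.0208; v₂ = distance/dt₂ = 4.0139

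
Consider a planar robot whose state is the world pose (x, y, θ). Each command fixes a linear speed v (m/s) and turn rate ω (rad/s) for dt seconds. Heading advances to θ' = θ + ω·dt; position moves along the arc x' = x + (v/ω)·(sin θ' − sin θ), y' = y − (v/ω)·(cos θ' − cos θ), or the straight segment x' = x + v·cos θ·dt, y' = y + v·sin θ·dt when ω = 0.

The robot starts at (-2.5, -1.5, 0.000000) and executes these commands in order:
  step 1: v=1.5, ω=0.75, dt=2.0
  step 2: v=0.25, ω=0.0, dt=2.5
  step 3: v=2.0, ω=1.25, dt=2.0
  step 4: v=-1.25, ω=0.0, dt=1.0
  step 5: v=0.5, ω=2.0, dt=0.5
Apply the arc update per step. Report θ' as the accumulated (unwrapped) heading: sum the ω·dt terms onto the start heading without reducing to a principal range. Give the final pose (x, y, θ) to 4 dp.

step 1: θ'=1.5000 (R=2.0000) → pose (-0.5050, 0.3585, 1.5000)
step 2: θ'=1.5000 (straight) → pose (-0.4608, 0.9820, 1.5000)
step 3: θ'=4.0000 (R=1.6000) → pose (-3.2677, 2.1410, 4.0000)
step 4: θ'=4.0000 (straight) → pose (-2.4506, 3.0870, 4.0000)
step 5: θ'=5.0000 (R=0.2500) → pose (-2.5012, 2.8526, 5.0000)

(-2.5012, 2.8526, 5.0000)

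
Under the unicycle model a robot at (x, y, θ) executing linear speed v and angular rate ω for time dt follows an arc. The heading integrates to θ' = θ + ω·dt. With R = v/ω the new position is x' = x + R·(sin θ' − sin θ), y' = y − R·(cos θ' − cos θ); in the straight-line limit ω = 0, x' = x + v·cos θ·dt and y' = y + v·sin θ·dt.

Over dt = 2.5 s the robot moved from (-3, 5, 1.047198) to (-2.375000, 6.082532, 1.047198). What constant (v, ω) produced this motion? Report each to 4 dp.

Δθ = 1.047198 − 1.047198 = 0.000000
ω = Δθ/dt = 0.000000/2.5 = 0.0000
ω = 0 → v = (Δx·cos θ + Δy·sin θ)/dt = 0.5000

v = 0.5000, ω = 0.0000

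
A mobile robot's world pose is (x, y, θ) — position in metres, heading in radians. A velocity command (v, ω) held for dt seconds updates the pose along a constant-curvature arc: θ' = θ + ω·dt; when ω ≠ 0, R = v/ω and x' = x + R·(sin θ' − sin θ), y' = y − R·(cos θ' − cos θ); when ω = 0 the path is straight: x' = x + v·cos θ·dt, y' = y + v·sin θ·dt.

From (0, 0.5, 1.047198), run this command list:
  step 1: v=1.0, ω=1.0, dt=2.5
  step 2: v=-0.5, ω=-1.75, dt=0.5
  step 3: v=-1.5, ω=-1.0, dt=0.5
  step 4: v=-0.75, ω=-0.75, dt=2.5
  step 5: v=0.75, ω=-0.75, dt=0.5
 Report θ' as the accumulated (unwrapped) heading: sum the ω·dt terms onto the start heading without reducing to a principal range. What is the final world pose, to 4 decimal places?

(-0.6215, -0.0591, -0.0778)

step 1: θ'=3.5472 (R=1.0000) → pose (-1.2606, 1.9189, 3.5472)
step 2: θ'=2.6722 (R=0.2857) → pose (-1.0186, 1.9111, 2.6722)
step 3: θ'=2.1722 (R=1.5000) → pose (-0.4603, 1.4221, 2.1722)
step 4: θ'=0.2972 (R=1.0000) → pose (-0.9920, -0.0999, 0.2972)
step 5: θ'=-0.0778 (R=-1.0000) → pose (-0.6215, -0.0591, -0.0778)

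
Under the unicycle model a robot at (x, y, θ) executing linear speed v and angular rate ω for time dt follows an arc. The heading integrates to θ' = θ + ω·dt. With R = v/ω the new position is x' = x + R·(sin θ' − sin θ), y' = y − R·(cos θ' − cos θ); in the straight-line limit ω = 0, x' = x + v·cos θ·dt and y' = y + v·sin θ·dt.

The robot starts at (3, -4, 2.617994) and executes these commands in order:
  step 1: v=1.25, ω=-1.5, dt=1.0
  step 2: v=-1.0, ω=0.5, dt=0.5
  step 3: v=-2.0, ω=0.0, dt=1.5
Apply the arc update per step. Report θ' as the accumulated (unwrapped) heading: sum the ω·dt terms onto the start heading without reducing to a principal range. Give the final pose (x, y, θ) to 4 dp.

step 1: θ'=1.1180 (R=-0.8333) → pose (2.6673, -2.9137, 1.1180)
step 2: θ'=1.3680 (R=-2.0000) → pose (2.5068, -3.3859, 1.3680)
step 3: θ'=1.3680 (straight) → pose (1.9025, -6.3244, 1.3680)

(1.9025, -6.3244, 1.3680)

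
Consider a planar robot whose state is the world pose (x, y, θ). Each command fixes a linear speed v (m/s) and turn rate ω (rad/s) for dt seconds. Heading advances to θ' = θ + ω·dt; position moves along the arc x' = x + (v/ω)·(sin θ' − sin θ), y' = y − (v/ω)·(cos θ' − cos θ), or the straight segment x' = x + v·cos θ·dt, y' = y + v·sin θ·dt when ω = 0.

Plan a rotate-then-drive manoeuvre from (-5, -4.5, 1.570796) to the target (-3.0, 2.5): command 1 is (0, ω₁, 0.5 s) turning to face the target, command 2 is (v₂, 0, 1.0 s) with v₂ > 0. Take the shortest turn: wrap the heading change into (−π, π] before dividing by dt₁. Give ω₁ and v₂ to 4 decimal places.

heading to target = atan2(2.5−-4.5, -3−-5) = 1.2925
Δθ = wrap(1.2925 − 1.5708) = -0.2783; ω₁ = Δθ/dt₁ = -0.5566
distance = √((-3−-5)² + (2.5−-4.5)²) = 7.2801; v₂ = distance/dt₂ = 7.2801

ω₁ = -0.5566, v₂ = 7.2801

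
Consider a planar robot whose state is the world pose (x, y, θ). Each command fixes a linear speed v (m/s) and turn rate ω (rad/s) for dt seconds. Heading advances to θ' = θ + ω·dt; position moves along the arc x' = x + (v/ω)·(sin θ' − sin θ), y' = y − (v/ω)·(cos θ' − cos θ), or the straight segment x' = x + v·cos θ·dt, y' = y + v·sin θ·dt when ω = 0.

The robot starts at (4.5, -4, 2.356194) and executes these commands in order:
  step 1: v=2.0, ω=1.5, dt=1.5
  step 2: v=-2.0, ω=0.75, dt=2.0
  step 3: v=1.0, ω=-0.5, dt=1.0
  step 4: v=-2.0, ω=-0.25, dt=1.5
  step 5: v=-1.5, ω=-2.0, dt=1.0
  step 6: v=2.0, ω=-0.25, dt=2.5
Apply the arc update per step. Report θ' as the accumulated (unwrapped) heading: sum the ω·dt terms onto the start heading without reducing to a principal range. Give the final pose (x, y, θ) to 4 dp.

(-5.1988, 2.1716, 2.6062)

step 1: θ'=4.6062 (R=1.3333) → pose (2.2314, -4.8015, 4.6062)
step 2: θ'=6.1062 (R=-2.6667) → pose (0.0492, -1.8938, 6.1062)
step 3: θ'=5.6062 (R=-2.0000) → pose (0.9500, -2.3037, 5.6062)
step 4: θ'=5.2312 (R=8.0000) → pose (-0.9857, -0.0347, 5.2312)
step 5: θ'=3.2312 (R=0.7500) → pose (-0.4015, 1.0842, 3.2312)
step 6: θ'=2.6062 (R=-8.0000) → pose (-5.1988, 2.1716, 2.6062)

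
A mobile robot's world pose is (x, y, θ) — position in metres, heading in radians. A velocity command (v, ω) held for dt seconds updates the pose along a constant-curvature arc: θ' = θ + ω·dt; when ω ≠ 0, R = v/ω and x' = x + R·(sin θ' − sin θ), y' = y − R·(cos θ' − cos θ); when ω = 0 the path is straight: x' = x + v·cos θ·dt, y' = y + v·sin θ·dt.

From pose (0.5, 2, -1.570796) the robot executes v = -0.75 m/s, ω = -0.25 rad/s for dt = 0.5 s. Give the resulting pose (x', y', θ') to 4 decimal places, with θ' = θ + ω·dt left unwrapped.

(0.5234, 2.3740, -1.6958)

θ' = -1.5708 + -0.25·0.5 = -1.6958
R = v/ω = -0.75/-0.25 = 3.0000
x' = 0.5 + 3.0000·(sin -1.6958 − sin -1.5708) = 0.5234
y' = 2 − 3.0000·(cos -1.6958 − cos -1.5708) = 2.3740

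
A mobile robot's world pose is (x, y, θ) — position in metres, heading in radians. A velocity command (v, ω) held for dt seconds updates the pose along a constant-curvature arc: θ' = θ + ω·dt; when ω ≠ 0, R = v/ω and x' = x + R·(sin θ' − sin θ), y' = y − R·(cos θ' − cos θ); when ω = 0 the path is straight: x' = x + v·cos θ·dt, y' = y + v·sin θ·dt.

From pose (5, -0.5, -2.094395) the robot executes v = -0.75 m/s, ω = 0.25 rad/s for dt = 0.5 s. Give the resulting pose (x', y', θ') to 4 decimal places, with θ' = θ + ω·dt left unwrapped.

(5.1667, -0.1644, -1.9694)

θ' = -2.0944 + 0.25·0.5 = -1.9694
R = v/ω = -0.75/0.25 = -3.0000
x' = 5 + -3.0000·(sin -1.9694 − sin -2.0944) = 5.1667
y' = -0.5 − -3.0000·(cos -1.9694 − cos -2.0944) = -0.1644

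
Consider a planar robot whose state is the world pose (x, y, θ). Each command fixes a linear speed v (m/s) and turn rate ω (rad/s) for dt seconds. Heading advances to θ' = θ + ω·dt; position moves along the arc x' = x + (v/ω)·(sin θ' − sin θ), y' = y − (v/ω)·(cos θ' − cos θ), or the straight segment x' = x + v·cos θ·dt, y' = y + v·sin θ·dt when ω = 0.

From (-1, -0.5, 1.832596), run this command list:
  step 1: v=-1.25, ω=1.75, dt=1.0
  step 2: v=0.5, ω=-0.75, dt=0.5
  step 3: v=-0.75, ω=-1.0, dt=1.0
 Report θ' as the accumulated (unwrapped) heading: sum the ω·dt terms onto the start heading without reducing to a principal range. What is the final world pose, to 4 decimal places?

(0.4067, -1.3258, 2.2076)

step 1: θ'=3.5826 (R=-0.7143) → pose (-0.0052, -0.9611, 3.5826)
step 2: θ'=3.2076 (R=-0.6667) → pose (-0.2458, -1.0234, 3.2076)
step 3: θ'=2.2076 (R=0.7500) → pose (0.4067, -1.3258, 2.2076)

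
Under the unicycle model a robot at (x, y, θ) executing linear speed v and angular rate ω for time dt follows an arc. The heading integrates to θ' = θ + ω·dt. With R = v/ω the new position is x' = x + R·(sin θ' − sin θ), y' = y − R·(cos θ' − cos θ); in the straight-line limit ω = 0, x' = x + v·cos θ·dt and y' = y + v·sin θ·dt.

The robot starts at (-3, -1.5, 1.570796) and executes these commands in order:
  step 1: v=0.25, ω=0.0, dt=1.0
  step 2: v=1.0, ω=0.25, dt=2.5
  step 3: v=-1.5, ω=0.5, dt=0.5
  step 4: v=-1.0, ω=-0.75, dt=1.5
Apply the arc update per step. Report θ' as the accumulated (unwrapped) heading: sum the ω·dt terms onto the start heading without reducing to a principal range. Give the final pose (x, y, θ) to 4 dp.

step 1: θ'=1.5708 (straight) → pose (-3.0000, -1.2500, 1.5708)
step 2: θ'=2.1958 (R=4.0000) → pose (-3.7561, 1.0904, 2.1958)
step 3: θ'=2.4458 (R=-3.0000) → pose (-3.2462, 0.5431, 2.4458)
step 4: θ'=1.3208 (R=1.3333) → pose (-2.8090, -0.8102, 1.3208)

(-2.8090, -0.8102, 1.3208)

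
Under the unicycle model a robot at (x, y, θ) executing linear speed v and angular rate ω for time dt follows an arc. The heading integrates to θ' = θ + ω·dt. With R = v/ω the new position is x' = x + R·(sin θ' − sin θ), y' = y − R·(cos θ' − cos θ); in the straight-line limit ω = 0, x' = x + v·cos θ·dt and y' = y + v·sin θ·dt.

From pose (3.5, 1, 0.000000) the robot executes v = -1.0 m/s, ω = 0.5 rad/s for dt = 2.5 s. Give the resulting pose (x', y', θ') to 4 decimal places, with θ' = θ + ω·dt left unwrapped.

(1.6020, -0.3694, 1.2500)

θ' = 0.0000 + 0.5·2.5 = 1.2500
R = v/ω = -1.0/0.5 = -2.0000
x' = 3.5 + -2.0000·(sin 1.2500 − sin 0.0000) = 1.6020
y' = 1 − -2.0000·(cos 1.2500 − cos 0.0000) = -0.3694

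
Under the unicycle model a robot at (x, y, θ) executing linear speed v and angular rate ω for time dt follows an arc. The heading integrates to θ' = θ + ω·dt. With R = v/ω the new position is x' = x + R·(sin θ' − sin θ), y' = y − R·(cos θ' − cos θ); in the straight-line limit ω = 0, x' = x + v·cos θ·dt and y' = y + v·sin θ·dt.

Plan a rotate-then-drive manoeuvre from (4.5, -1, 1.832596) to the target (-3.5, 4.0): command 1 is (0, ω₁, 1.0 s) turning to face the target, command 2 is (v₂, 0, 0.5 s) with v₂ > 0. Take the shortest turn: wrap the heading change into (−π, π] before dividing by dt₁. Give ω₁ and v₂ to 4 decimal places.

ω₁ = 0.7504, v₂ = 18.8680

heading to target = atan2(4−-1, -3.5−4.5) = 2.5830
Δθ = wrap(2.5830 − 1.8326) = 0.7504; ω₁ = Δθ/dt₁ = 0.7504
distance = √((-3.5−4.5)² + (4−-1)²) = 9.4340; v₂ = distance/dt₂ = 18.8680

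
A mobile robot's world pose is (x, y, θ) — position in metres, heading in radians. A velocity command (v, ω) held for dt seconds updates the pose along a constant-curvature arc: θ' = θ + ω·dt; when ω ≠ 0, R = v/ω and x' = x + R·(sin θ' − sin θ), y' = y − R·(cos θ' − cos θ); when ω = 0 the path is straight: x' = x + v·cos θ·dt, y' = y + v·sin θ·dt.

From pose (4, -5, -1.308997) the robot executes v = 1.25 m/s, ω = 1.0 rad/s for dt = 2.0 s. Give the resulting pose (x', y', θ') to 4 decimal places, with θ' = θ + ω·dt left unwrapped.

(6.0040, -5.6397, 0.6910)

θ' = -1.3090 + 1.0·2.0 = 0.6910
R = v/ω = 1.25/1.0 = 1.2500
x' = 4 + 1.2500·(sin 0.6910 − sin -1.3090) = 6.0040
y' = -5 − 1.2500·(cos 0.6910 − cos -1.3090) = -5.6397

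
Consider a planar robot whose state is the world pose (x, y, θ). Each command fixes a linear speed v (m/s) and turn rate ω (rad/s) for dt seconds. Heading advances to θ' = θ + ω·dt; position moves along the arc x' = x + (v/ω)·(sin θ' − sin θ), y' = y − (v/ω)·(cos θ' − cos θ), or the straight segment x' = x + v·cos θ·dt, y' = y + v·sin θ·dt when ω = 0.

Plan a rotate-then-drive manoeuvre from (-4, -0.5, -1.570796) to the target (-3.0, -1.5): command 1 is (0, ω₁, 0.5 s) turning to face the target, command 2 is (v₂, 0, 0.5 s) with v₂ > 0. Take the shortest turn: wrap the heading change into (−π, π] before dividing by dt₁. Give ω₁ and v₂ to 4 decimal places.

heading to target = atan2(-1.5−-0.5, -3−-4) = -0.7854
Δθ = wrap(-0.7854 − -1.5708) = 0.7854; ω₁ = Δθ/dt₁ = 1.5708
distance = √((-3−-4)² + (-1.5−-0.5)²) = 1.4142; v₂ = distance/dt₂ = 2.8284

ω₁ = 1.5708, v₂ = 2.8284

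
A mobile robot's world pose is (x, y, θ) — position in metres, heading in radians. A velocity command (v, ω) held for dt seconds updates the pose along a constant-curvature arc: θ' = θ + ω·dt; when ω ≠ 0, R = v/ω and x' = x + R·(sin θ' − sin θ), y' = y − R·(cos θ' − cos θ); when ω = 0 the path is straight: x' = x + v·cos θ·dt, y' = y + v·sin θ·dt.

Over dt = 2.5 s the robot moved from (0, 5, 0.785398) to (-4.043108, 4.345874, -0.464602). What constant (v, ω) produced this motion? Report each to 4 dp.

v = -1.7500, ω = -0.5000

Δθ = -0.464602 − 0.785398 = -1.250000
ω = Δθ/dt = -1.250000/2.5 = -0.5000
R = Δx/(sin θ' − sin θ) = 3.5000
v = R·ω = 3.5000·-0.5000 = -1.7500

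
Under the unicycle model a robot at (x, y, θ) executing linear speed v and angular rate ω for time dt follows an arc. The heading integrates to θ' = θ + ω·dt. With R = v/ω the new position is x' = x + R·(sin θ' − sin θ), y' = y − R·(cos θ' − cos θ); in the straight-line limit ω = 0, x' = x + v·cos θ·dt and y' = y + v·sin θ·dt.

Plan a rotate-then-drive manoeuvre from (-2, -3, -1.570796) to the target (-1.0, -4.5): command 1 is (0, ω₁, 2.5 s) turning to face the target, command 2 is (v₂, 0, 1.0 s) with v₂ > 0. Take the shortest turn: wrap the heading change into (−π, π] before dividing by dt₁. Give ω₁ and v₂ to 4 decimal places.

ω₁ = 0.2352, v₂ = 1.8028

heading to target = atan2(-4.5−-3, -1−-2) = -0.9828
Δθ = wrap(-0.9828 − -1.5708) = 0.5880; ω₁ = Δθ/dt₁ = 0.2352
distance = √((-1−-2)² + (-4.5−-3)²) = 1.8028; v₂ = distance/dt₂ = 1.8028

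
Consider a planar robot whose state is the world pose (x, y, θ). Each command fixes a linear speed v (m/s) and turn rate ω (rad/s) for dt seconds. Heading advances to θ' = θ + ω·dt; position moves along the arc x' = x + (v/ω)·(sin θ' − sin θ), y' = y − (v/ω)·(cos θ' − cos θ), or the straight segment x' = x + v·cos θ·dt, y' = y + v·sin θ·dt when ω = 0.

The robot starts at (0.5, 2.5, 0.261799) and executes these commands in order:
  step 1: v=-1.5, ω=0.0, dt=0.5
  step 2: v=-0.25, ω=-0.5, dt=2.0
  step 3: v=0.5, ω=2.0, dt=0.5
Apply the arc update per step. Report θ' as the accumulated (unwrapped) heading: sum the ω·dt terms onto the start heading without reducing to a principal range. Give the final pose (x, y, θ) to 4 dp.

step 1: θ'=0.2618 (straight) → pose (-0.2244, 2.3059, 0.2618)
step 2: θ'=-0.7382 (R=0.5000) → pose (-0.6903, 2.4190, -0.7382)
step 3: θ'=0.2618 (R=0.2500) → pose (-0.4574, 2.3624, 0.2618)

(-0.4574, 2.3624, 0.2618)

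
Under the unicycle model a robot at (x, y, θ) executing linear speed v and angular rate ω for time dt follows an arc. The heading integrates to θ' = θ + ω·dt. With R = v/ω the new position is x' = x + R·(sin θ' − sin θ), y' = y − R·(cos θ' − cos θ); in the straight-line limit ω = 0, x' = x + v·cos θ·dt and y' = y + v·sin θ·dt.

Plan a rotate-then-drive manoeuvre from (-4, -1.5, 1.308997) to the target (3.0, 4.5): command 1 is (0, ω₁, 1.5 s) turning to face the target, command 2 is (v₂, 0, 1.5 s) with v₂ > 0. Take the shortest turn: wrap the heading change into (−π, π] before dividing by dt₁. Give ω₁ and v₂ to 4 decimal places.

ω₁ = -0.4002, v₂ = 6.1464

heading to target = atan2(4.5−-1.5, 3−-4) = 0.7086
Δθ = wrap(0.7086 − 1.3090) = -0.6004; ω₁ = Δθ/dt₁ = -0.4002
distance = √((3−-4)² + (4.5−-1.5)²) = 9.2195; v₂ = distance/dt₂ = 6.1464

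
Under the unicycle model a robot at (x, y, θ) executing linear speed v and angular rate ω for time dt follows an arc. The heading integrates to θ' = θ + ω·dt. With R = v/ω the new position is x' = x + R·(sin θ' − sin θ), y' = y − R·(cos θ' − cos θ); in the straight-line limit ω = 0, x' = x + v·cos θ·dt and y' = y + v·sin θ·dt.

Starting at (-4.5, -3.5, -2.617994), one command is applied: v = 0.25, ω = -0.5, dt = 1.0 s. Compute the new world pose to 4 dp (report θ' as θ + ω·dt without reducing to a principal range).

(-4.7382, -3.5668, -3.1180)

θ' = -2.6180 + -0.5·1.0 = -3.1180
R = v/ω = 0.25/-0.5 = -0.5000
x' = -4.5 + -0.5000·(sin -3.1180 − sin -2.6180) = -4.7382
y' = -3.5 − -0.5000·(cos -3.1180 − cos -2.6180) = -3.5668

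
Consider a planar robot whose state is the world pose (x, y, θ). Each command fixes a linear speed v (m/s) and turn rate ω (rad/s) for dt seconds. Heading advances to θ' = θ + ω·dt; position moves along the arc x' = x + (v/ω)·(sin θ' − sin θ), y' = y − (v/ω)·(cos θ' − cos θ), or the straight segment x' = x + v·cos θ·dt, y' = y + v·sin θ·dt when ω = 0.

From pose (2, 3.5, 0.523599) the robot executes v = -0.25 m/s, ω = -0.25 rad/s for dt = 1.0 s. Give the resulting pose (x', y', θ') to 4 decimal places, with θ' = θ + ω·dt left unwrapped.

θ' = 0.5236 + -0.25·1.0 = 0.2736
R = v/ω = -0.25/-0.25 = 1.0000
x' = 2 + 1.0000·(sin 0.2736 − sin 0.5236) = 1.7702
y' = 3.5 − 1.0000·(cos 0.2736 − cos 0.5236) = 3.4032

(1.7702, 3.4032, 0.2736)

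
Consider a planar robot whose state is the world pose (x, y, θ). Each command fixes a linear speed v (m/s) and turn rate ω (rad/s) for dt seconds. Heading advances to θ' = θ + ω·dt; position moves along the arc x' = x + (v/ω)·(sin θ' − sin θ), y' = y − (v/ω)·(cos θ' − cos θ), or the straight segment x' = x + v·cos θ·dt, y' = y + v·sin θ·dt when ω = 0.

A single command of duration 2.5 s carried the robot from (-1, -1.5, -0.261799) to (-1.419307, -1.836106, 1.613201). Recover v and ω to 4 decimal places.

Δθ = 1.613201 − -0.261799 = 1.875000
ω = Δθ/dt = 1.875000/2.5 = 0.7500
R = Δx/(sin θ' − sin θ) = -0.3333
v = R·ω = -0.3333·0.7500 = -0.2500

v = -0.2500, ω = 0.7500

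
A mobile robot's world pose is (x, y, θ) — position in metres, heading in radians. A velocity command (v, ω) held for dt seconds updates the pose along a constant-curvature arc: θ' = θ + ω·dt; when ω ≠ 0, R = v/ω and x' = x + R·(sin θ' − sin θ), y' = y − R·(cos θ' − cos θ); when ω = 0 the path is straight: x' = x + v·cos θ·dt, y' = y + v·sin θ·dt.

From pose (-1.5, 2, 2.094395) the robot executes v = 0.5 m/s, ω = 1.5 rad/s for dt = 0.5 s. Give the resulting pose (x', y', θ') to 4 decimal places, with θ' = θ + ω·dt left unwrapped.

θ' = 2.0944 + 1.5·0.5 = 2.8444
R = v/ω = 0.5/1.5 = 0.3333
x' = -1.5 + 0.3333·(sin 2.8444 − sin 2.0944) = -1.6911
y' = 2 − 0.3333·(cos 2.8444 − cos 2.0944) = 2.1521

(-1.6911, 2.1521, 2.8444)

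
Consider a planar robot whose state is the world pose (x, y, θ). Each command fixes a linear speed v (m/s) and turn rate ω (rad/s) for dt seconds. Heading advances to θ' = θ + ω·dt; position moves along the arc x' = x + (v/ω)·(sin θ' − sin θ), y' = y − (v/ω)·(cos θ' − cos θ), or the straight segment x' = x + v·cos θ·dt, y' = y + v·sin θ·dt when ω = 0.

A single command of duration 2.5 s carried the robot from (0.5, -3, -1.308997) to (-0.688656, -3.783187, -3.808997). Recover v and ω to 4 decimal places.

Δθ = -3.808997 − -1.308997 = -2.500000
ω = Δθ/dt = -2.500000/2.5 = -1.0000
R = Δx/(sin θ' − sin θ) = -0.7500
v = R·ω = -0.7500·-1.0000 = 0.7500

v = 0.7500, ω = -1.0000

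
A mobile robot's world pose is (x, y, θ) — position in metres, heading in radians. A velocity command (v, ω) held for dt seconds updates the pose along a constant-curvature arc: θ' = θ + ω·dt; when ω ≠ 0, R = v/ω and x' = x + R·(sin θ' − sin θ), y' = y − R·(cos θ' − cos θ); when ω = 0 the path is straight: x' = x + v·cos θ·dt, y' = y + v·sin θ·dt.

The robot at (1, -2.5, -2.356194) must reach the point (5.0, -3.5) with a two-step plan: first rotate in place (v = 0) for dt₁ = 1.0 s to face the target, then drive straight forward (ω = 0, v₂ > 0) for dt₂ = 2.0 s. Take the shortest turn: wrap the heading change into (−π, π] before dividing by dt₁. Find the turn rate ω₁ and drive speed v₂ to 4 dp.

heading to target = atan2(-3.5−-2.5, 5−1) = -0.2450
Δθ = wrap(-0.2450 − -2.3562) = 2.1112; ω₁ = Δθ/dt₁ = 2.1112
distance = √((5−1)² + (-3.5−-2.5)²) = 4.1231; v₂ = distance/dt₂ = 2.0616

ω₁ = 2.1112, v₂ = 2.0616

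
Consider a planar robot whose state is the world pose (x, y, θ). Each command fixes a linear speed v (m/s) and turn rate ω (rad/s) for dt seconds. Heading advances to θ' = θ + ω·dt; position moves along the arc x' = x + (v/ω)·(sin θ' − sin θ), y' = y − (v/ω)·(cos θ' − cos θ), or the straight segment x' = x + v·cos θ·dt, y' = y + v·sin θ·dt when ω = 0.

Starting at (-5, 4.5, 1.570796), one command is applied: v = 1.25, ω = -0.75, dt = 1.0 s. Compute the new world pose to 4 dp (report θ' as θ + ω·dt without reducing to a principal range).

θ' = 1.5708 + -0.75·1.0 = 0.8208
R = v/ω = 1.25/-0.75 = -1.6667
x' = -5 + -1.6667·(sin 0.8208 − sin 1.5708) = -4.5528
y' = 4.5 − -1.6667·(cos 0.8208 − cos 1.5708) = 5.6361

(-4.5528, 5.6361, 0.8208)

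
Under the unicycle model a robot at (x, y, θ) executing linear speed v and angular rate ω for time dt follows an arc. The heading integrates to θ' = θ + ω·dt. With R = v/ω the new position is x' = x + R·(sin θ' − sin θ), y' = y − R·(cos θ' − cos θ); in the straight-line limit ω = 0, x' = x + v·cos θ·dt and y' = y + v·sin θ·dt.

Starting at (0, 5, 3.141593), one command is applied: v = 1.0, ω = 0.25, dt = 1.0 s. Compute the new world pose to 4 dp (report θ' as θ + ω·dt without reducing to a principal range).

(-0.9896, 4.8756, 3.3916)

θ' = 3.1416 + 0.25·1.0 = 3.3916
R = v/ω = 1.0/0.25 = 4.0000
x' = 0 + 4.0000·(sin 3.3916 − sin 3.1416) = -0.9896
y' = 5 − 4.0000·(cos 3.3916 − cos 3.1416) = 4.8756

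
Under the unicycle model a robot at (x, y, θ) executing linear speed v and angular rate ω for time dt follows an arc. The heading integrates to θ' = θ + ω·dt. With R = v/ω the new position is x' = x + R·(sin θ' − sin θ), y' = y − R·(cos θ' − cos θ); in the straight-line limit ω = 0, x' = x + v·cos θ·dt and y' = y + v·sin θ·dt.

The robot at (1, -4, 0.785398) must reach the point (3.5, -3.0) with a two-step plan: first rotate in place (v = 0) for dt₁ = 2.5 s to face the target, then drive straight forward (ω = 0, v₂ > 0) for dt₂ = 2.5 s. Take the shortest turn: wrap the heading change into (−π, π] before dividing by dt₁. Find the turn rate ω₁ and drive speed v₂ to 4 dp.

heading to target = atan2(-3−-4, 3.5−1) = 0.3805
Δθ = wrap(0.3805 − 0.7854) = -0.4049; ω₁ = Δθ/dt₁ = -0.1620
distance = √((3.5−1)² + (-3−-4)²) = 2.6926; v₂ = distance/dt₂ = 1.0770

ω₁ = -0.1620, v₂ = 1.0770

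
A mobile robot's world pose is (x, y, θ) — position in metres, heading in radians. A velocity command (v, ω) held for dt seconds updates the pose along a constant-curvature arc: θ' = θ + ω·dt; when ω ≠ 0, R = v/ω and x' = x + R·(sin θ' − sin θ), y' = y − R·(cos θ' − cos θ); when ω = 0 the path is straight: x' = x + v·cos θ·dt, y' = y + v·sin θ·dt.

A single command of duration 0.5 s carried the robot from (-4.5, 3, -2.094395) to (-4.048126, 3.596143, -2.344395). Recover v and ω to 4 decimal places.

v = -1.5000, ω = -0.5000

Δθ = -2.344395 − -2.094395 = -0.250000
ω = Δθ/dt = -0.250000/0.5 = -0.5000
R = −Δy/(cos θ' − cos θ) = 3.0000
v = R·ω = 3.0000·-0.5000 = -1.5000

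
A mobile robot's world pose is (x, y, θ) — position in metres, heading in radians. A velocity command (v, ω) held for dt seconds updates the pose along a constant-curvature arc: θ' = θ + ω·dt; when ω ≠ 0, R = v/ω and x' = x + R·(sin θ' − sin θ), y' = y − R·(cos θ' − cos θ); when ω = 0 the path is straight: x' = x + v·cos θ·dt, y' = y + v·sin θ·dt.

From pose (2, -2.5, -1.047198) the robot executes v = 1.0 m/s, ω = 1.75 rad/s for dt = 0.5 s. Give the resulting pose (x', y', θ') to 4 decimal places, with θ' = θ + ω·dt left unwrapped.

(2.3970, -2.7773, -0.1722)

θ' = -1.0472 + 1.75·0.5 = -0.1722
R = v/ω = 1.0/1.75 = 0.5714
x' = 2 + 0.5714·(sin -0.1722 − sin -1.0472) = 2.3970
y' = -2.5 − 0.5714·(cos -0.1722 − cos -1.0472) = -2.7773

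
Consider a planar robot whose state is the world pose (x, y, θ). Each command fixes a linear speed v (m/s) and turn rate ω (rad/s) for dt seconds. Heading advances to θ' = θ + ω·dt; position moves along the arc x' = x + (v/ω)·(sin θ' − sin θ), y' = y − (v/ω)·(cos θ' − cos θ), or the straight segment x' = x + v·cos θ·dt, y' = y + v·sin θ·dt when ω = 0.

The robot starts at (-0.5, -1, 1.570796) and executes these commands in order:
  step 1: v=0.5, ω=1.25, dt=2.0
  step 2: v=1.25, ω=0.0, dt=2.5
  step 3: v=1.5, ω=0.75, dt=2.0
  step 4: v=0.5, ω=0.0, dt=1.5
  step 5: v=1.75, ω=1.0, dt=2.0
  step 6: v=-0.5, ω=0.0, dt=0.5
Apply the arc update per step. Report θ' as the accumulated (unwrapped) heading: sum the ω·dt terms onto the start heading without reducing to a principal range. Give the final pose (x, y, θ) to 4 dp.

(0.5262, -5.8696, 7.5708)

step 1: θ'=4.0708 (R=0.4000) → pose (-1.2205, -0.7606, 4.0708)
step 2: θ'=4.0708 (straight) → pose (-3.0907, -3.2642, 4.0708)
step 3: θ'=5.5708 (R=2.0000) → pose (-2.7957, -5.9747, 5.5708)
step 4: θ'=5.5708 (straight) → pose (-2.2281, -6.4650, 5.5708)
step 5: θ'=7.5708 (R=1.7500) → pose (0.5961, -5.6295, 7.5708)
step 6: θ'=7.5708 (straight) → pose (0.5262, -5.8696, 7.5708)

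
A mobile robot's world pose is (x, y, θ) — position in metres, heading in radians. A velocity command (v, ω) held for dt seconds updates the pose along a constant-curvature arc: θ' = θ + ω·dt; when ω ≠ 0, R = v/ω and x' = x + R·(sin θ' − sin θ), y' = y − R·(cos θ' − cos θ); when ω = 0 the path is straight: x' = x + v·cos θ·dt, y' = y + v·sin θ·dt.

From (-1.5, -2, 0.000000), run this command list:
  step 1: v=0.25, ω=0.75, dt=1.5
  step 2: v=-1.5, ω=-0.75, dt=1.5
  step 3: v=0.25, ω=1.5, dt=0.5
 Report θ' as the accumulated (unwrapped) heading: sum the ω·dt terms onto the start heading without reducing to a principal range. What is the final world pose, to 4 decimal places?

step 1: θ'=1.1250 (R=0.3333) → pose (-1.1992, -1.8104, 1.1250)
step 2: θ'=0.0000 (R=2.0000) → pose (-3.0038, -2.9480, 0.0000)
step 3: θ'=0.7500 (R=0.1667) → pose (-2.8902, -2.9033, 0.7500)

(-2.8902, -2.9033, 0.7500)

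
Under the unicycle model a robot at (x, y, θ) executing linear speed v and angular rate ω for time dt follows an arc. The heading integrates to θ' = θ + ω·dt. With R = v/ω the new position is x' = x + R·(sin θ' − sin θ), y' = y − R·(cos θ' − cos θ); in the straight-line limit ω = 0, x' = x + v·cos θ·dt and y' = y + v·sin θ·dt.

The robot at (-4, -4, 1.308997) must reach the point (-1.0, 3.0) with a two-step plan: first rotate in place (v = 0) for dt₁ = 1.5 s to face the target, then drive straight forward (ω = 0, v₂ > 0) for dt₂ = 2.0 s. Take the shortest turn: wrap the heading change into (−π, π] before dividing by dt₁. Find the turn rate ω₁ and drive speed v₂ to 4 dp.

heading to target = atan2(3−-4, -1−-4) = 1.1659
Δθ = wrap(1.1659 − 1.3090) = -0.1431; ω₁ = Δθ/dt₁ = -0.0954
distance = √((-1−-4)² + (3−-4)²) = 7.6158; v₂ = distance/dt₂ = 3.8079

ω₁ = -0.0954, v₂ = 3.8079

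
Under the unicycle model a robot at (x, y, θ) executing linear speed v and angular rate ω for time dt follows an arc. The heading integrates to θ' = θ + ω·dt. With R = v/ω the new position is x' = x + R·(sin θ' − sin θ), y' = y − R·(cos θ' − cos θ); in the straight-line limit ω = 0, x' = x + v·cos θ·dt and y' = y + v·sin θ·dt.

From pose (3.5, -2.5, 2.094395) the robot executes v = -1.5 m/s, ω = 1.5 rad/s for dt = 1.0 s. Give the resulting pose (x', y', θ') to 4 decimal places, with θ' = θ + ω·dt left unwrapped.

θ' = 2.0944 + 1.5·1.0 = 3.5944
R = v/ω = -1.5/1.5 = -1.0000
x' = 3.5 + -1.0000·(sin 3.5944 − sin 2.0944) = 4.8035
y' = -2.5 − -1.0000·(cos 3.5944 − cos 2.0944) = -2.8992

(4.8035, -2.8992, 3.5944)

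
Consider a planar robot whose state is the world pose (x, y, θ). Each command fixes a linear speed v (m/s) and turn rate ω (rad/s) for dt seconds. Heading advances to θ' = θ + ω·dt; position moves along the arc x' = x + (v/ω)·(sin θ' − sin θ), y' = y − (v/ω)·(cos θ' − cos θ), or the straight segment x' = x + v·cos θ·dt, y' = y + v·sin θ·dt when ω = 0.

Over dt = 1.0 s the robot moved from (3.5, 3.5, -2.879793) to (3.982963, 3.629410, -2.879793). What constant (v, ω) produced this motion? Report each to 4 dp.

v = -0.5000, ω = 0.0000

Δθ = -2.879793 − -2.879793 = 0.000000
ω = Δθ/dt = 0.000000/1.0 = 0.0000
ω = 0 → v = (Δx·cos θ + Δy·sin θ)/dt = -0.5000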